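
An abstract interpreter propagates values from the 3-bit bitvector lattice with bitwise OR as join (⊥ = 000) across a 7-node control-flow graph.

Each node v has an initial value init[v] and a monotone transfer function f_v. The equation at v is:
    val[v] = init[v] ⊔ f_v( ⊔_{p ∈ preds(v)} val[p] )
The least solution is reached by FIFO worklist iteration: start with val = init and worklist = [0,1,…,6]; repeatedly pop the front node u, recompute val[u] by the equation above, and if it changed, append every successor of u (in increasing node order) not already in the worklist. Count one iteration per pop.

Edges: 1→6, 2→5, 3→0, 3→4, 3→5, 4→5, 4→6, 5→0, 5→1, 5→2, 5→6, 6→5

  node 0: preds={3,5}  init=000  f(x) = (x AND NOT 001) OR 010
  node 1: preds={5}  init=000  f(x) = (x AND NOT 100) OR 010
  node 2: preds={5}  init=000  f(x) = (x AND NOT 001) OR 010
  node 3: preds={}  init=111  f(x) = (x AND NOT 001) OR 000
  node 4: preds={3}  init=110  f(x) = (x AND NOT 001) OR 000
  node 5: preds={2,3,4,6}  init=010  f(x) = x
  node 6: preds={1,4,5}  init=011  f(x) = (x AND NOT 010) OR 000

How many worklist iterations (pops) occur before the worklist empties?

12

Worklist (12 pops):
  #1 pop 0: in=111 → 110 (was 000); enqueue []
  #2 pop 1: in=010 → 010 (was 000); enqueue []
  #3 pop 2: in=010 → 010 (was 000); enqueue []
  #4 pop 3: in=000 → 111 (no change)
  #5 pop 4: in=111 → 110 (no change)
  #6 pop 5: in=111 → 111 (was 010); enqueue [0,1,2]
  #7 pop 6: in=111 → 111 (was 011); enqueue [5]
  #8 pop 0: in=111 → 110 (no change)
  #9 pop 1: in=111 → 011 (was 010); enqueue [6]
  #10 pop 2: in=111 → 110 (was 010); enqueue []
  #11 pop 5: in=111 → 111 (no change)
  #12 pop 6: in=111 → 111 (no change)

Fixpoint:
  val[0] = 110
  val[1] = 011
  val[2] = 110
  val[3] = 111
  val[4] = 110
  val[5] = 111
  val[6] = 111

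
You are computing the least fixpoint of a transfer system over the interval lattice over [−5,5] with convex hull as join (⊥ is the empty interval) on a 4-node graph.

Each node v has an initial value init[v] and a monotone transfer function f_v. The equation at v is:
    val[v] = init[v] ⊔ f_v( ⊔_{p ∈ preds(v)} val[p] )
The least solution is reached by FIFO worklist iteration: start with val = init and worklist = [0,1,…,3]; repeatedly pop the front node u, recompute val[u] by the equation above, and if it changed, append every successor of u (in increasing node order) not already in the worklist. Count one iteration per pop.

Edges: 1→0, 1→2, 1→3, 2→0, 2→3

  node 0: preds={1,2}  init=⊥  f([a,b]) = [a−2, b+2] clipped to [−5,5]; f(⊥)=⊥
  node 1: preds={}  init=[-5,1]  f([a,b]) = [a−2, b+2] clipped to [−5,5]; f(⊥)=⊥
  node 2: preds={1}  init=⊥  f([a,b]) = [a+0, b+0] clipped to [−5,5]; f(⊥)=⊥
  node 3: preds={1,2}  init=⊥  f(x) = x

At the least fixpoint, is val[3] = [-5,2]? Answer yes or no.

Trace (5 dequeues):
  [1] u=0 | in [-5,1] | out [-5,3] | prev ⊥ | push {}
  [2] u=1 | in ⊥ | out [-5,1] | ==
  [3] u=2 | in [-5,1] | out [-5,1] | prev ⊥ | push {0}
  [4] u=3 | in [-5,1] | out [-5,1] | prev ⊥ | push {}
  [5] u=0 | in [-5,1] | out [-5,3] | ==

Converged values:
  [0] [-5,3]
  [1] [-5,1]
  [2] [-5,1]
  [3] [-5,1]

no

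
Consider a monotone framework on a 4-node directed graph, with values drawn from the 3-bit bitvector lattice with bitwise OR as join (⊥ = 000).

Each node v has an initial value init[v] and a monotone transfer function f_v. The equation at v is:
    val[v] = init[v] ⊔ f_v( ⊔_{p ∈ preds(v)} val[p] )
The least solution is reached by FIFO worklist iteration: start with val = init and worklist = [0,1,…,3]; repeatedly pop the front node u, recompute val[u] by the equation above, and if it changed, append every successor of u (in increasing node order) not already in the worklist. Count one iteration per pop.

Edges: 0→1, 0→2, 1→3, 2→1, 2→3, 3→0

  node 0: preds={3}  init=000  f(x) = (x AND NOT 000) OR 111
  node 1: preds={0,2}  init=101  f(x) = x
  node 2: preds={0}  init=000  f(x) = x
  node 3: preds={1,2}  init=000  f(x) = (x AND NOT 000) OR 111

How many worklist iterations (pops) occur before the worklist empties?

6

Trace (6 dequeues):
  [1] u=0 | in 000 | out 111 | prev 000 | push {}
  [2] u=1 | in 111 | out 111 | prev 101 | push {}
  [3] u=2 | in 111 | out 111 | prev 000 | push {1}
  [4] u=3 | in 111 | out 111 | prev 000 | push {0}
  [5] u=1 | in 111 | out 111 | ==
  [6] u=0 | in 111 | out 111 | ==

Converged values:
  [0] 111
  [1] 111
  [2] 111
  [3] 111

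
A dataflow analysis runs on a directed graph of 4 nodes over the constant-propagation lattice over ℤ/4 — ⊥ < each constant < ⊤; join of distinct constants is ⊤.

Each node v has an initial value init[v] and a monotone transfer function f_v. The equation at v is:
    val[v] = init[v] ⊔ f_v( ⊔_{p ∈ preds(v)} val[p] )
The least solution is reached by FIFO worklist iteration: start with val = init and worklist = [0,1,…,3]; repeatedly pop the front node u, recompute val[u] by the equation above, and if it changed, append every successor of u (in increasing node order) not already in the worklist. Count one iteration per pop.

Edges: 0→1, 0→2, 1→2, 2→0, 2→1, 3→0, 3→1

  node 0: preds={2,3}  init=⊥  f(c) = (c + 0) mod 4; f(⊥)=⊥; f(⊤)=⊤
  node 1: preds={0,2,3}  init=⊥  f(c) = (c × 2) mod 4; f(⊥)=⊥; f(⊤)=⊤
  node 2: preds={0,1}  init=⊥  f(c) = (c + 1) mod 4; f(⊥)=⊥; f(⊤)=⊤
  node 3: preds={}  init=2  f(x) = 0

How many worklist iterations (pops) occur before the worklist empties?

7

Worklist (7 pops):
  #1 pop 0: in=2 → 2 (was ⊥); enqueue []
  #2 pop 1: in=2 → 0 (was ⊥); enqueue []
  #3 pop 2: in=⊤ → ⊤ (was ⊥); enqueue [0,1]
  #4 pop 3: in=⊥ → ⊤ (was 2); enqueue []
  #5 pop 0: in=⊤ → ⊤ (was 2); enqueue [2]
  #6 pop 1: in=⊤ → ⊤ (was 0); enqueue []
  #7 pop 2: in=⊤ → ⊤ (no change)

Fixpoint:
  val[0] = ⊤
  val[1] = ⊤
  val[2] = ⊤
  val[3] = ⊤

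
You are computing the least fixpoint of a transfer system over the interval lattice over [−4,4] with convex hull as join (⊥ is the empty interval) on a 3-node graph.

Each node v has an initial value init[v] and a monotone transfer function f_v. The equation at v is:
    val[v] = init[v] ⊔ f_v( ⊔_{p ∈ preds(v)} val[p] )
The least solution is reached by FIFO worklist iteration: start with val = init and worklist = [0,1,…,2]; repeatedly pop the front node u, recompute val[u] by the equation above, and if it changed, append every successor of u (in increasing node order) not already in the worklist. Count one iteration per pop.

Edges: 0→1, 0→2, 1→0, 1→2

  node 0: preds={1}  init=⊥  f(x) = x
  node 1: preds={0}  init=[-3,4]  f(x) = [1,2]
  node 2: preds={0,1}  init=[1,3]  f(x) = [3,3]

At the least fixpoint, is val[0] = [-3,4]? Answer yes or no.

Worklist (3 pops):
  #1 pop 0: in=[-3,4] → [-3,4] (was ⊥); enqueue []
  #2 pop 1: in=[-3,4] → [-3,4] (no change)
  #3 pop 2: in=[-3,4] → [1,3] (no change)

Fixpoint:
  val[0] = [-3,4]
  val[1] = [-3,4]
  val[2] = [1,3]

yes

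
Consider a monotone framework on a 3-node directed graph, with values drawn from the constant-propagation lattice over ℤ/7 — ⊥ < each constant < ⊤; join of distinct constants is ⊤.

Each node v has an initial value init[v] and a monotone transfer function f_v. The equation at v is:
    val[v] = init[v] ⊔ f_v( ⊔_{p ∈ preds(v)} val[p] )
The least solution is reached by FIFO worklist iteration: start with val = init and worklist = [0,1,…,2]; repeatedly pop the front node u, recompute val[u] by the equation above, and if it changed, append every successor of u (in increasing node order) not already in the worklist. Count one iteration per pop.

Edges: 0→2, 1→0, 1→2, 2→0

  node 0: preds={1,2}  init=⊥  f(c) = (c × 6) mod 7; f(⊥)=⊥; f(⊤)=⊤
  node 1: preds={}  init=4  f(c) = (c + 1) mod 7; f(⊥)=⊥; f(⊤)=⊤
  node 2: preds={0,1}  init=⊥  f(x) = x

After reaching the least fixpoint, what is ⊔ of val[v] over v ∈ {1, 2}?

⊤

Worklist (5 pops):
  #1 pop 0: in=4 → 3 (was ⊥); enqueue []
  #2 pop 1: in=⊥ → 4 (no change)
  #3 pop 2: in=⊤ → ⊤ (was ⊥); enqueue [0]
  #4 pop 0: in=⊤ → ⊤ (was 3); enqueue [2]
  #5 pop 2: in=⊤ → ⊤ (no change)

Fixpoint:
  val[0] = ⊤
  val[1] = 4
  val[2] = ⊤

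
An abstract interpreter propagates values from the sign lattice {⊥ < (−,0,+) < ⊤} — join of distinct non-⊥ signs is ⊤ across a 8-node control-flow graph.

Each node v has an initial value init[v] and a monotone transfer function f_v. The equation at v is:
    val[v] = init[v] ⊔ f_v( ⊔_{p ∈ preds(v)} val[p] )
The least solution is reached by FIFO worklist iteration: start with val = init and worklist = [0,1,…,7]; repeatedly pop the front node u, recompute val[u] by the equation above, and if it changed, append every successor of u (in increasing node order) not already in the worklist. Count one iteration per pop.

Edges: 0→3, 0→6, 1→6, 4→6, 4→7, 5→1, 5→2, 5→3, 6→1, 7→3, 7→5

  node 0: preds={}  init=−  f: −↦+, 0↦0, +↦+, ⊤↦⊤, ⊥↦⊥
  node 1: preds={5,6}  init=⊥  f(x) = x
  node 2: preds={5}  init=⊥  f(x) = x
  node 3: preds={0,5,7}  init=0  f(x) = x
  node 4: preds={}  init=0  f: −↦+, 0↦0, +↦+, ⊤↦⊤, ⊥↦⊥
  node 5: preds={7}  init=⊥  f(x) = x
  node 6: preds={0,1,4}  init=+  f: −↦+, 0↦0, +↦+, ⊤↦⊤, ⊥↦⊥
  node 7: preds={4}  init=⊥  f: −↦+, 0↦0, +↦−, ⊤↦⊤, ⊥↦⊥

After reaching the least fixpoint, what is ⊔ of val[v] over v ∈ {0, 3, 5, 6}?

Worklist (15 pops):
  #1 pop 0: in=⊥ → − (no change)
  #2 pop 1: in=+ → + (was ⊥); enqueue []
  #3 pop 2: in=⊥ → ⊥ (no change)
  #4 pop 3: in=− → ⊤ (was 0); enqueue []
  #5 pop 4: in=⊥ → 0 (no change)
  #6 pop 5: in=⊥ → ⊥ (no change)
  #7 pop 6: in=⊤ → ⊤ (was +); enqueue [1]
  #8 pop 7: in=0 → 0 (was ⊥); enqueue [3,5]
  #9 pop 1: in=⊤ → ⊤ (was +); enqueue [6]
  #10 pop 3: in=⊤ → ⊤ (no change)
  #11 pop 5: in=0 → 0 (was ⊥); enqueue [1,2,3]
  #12 pop 6: in=⊤ → ⊤ (no change)
  #13 pop 1: in=⊤ → ⊤ (no change)
  #14 pop 2: in=0 → 0 (was ⊥); enqueue []
  #15 pop 3: in=⊤ → ⊤ (no change)

Fixpoint:
  val[0] = −
  val[1] = ⊤
  val[2] = 0
  val[3] = ⊤
  val[4] = 0
  val[5] = 0
  val[6] = ⊤
  val[7] = 0

⊤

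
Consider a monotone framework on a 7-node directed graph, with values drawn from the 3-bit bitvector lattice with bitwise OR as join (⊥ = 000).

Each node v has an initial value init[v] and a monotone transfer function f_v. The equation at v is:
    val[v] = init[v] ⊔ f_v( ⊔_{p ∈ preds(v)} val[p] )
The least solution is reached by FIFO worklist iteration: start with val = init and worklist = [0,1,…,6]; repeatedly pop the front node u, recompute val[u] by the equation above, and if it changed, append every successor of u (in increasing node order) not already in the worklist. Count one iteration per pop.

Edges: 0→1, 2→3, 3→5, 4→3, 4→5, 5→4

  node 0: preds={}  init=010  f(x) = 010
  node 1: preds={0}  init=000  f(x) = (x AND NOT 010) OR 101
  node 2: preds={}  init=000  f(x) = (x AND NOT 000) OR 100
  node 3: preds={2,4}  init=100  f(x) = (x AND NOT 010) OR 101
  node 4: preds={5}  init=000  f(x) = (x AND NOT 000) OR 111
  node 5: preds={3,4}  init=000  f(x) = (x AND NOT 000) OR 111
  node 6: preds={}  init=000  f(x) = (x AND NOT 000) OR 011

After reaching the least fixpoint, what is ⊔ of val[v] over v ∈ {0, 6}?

011

Worklist (9 pops):
  #1 pop 0: in=000 → 010 (no change)
  #2 pop 1: in=010 → 101 (was 000); enqueue []
  #3 pop 2: in=000 → 100 (was 000); enqueue []
  #4 pop 3: in=100 → 101 (was 100); enqueue []
  #5 pop 4: in=000 → 111 (was 000); enqueue [3]
  #6 pop 5: in=111 → 111 (was 000); enqueue [4]
  #7 pop 6: in=000 → 011 (was 000); enqueue []
  #8 pop 3: in=111 → 101 (no change)
  #9 pop 4: in=111 → 111 (no change)

Fixpoint:
  val[0] = 010
  val[1] = 101
  val[2] = 100
  val[3] = 101
  val[4] = 111
  val[5] = 111
  val[6] = 011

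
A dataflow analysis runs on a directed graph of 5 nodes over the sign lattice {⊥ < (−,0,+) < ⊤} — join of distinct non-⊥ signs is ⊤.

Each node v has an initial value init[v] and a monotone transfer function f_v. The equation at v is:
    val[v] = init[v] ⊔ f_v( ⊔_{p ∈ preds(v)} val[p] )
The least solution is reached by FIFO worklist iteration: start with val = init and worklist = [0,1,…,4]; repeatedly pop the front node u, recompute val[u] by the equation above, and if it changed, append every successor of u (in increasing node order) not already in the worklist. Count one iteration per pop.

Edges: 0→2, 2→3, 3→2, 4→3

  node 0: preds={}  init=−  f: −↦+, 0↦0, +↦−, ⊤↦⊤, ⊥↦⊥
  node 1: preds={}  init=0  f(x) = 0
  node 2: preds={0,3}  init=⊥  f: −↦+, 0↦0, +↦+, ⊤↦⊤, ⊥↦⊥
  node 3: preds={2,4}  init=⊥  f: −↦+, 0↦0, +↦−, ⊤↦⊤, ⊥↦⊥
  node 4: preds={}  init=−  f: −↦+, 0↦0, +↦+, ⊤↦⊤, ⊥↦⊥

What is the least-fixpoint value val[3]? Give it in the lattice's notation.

Iteration log — 7 steps:
  step 1. node 0  ⊔preds=⊥  new=−  stable
  step 2. node 1  ⊔preds=⊥  new=0  stable
  step 3. node 2  ⊔preds=−  new=+  old=⊥  +wl: 
  step 4. node 3  ⊔preds=⊤  new=⊤  old=⊥  +wl: 2
  step 5. node 4  ⊔preds=⊥  new=−  stable
  step 6. node 2  ⊔preds=⊤  new=⊤  old=+  +wl: 3
  step 7. node 3  ⊔preds=⊤  new=⊤  stable

Least fixpoint reached:
  node 0: −
  node 1: 0
  node 2: ⊤
  node 3: ⊤
  node 4: −

⊤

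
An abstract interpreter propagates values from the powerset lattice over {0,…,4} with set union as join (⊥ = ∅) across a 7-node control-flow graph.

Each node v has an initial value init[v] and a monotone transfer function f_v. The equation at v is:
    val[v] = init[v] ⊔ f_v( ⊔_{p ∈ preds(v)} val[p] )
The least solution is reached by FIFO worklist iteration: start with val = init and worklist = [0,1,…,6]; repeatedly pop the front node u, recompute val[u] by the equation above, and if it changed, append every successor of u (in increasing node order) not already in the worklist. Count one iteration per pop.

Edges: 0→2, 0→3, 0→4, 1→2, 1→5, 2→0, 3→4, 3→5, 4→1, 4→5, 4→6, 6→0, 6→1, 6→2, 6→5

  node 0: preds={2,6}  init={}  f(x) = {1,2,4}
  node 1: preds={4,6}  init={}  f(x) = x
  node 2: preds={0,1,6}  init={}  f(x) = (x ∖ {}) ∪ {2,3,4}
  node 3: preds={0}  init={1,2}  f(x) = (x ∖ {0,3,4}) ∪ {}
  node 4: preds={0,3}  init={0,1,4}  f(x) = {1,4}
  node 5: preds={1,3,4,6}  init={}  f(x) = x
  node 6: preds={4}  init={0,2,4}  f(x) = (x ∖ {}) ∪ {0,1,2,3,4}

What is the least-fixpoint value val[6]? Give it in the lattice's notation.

{0,1,2,3,4}

Worklist (11 pops):
  #1 pop 0: in={0,2,4} → {1,2,4} (was {}); enqueue []
  #2 pop 1: in={0,1,2,4} → {0,1,2,4} (was {}); enqueue []
  #3 pop 2: in={0,1,2,4} → {0,1,2,3,4} (was {}); enqueue [0]
  #4 pop 3: in={1,2,4} → {1,2} (no change)
  #5 pop 4: in={1,2,4} → {0,1,4} (no change)
  #6 pop 5: in={0,1,2,4} → {0,1,2,4} (was {}); enqueue []
  #7 pop 6: in={0,1,4} → {0,1,2,3,4} (was {0,2,4}); enqueue [1,2,5]
  #8 pop 0: in={0,1,2,3,4} → {1,2,4} (no change)
  #9 pop 1: in={0,1,2,3,4} → {0,1,2,3,4} (was {0,1,2,4}); enqueue []
  #10 pop 2: in={0,1,2,3,4} → {0,1,2,3,4} (no change)
  #11 pop 5: in={0,1,2,3,4} → {0,1,2,3,4} (was {0,1,2,4}); enqueue []

Fixpoint:
  val[0] = {1,2,4}
  val[1] = {0,1,2,3,4}
  val[2] = {0,1,2,3,4}
  val[3] = {1,2}
  val[4] = {0,1,4}
  val[5] = {0,1,2,3,4}
  val[6] = {0,1,2,3,4}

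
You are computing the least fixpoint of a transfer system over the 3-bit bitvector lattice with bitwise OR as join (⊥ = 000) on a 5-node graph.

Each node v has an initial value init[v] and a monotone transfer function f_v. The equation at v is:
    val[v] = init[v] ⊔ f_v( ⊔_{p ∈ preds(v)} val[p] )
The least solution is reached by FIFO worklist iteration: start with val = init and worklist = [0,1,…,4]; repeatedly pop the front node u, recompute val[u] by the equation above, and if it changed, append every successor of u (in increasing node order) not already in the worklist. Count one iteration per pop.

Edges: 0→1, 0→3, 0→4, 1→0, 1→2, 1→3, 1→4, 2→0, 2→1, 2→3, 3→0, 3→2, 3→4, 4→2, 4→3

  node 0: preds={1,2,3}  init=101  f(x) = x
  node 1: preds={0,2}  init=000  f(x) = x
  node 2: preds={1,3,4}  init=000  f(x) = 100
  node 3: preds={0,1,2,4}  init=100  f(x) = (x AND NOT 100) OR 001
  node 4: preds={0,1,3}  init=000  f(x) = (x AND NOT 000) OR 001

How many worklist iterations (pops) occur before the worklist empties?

Trace (9 dequeues):
  [1] u=0 | in 100 | out 101 | ==
  [2] u=1 | in 101 | out 101 | prev 000 | push {0}
  [3] u=2 | in 101 | out 100 | prev 000 | push {1}
  [4] u=3 | in 101 | out 101 | prev 100 | push {2}
  [5] u=4 | in 101 | out 101 | prev 000 | push {3}
  [6] u=0 | in 101 | out 101 | ==
  [7] u=1 | in 101 | out 101 | ==
  [8] u=2 | in 101 | out 100 | ==
  [9] u=3 | in 101 | out 101 | ==

Converged values:
  [0] 101
  [1] 101
  [2] 100
  [3] 101
  [4] 101

9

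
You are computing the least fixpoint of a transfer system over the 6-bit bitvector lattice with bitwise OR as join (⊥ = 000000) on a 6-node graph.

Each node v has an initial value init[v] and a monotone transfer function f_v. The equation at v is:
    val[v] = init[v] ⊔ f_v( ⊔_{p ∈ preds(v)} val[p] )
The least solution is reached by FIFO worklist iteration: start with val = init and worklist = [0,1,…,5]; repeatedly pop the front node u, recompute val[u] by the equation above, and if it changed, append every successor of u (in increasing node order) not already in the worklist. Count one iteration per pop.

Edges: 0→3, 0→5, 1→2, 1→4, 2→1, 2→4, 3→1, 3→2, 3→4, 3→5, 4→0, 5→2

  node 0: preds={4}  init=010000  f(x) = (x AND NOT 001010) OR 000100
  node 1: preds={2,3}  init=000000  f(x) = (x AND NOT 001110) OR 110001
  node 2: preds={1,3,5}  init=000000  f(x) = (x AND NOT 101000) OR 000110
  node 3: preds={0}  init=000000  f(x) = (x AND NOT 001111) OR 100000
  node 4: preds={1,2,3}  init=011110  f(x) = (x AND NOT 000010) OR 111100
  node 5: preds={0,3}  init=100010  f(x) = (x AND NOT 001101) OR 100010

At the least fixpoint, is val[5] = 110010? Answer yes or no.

Iteration log — 11 steps:
  step 1. node 0  ⊔preds=011110  new=010100  old=010000  +wl: 
  step 2. node 1  ⊔preds=000000  new=110001  old=000000  +wl: 
  step 3. node 2  ⊔preds=110011  new=010111  old=000000  +wl: 1
  step 4. node 3  ⊔preds=010100  new=110000  old=000000  +wl: 2
  step 5. node 4  ⊔preds=110111  new=111111  old=011110  +wl: 0
  step 6. node 5  ⊔preds=110100  new=110010  old=100010  +wl: 
  step 7. node 1  ⊔preds=110111  new=110001  stable
  step 8. node 2  ⊔preds=110011  new=010111  stable
  step 9. node 0  ⊔preds=111111  new=110101  old=010100  +wl: 3,5
  step 10. node 3  ⊔preds=110101  new=110000  stable
  step 11. node 5  ⊔preds=110101  new=110010  stable

Least fixpoint reached:
  node 0: 110101
  node 1: 110001
  node 2: 010111
  node 3: 110000
  node 4: 111111
  node 5: 110010

yes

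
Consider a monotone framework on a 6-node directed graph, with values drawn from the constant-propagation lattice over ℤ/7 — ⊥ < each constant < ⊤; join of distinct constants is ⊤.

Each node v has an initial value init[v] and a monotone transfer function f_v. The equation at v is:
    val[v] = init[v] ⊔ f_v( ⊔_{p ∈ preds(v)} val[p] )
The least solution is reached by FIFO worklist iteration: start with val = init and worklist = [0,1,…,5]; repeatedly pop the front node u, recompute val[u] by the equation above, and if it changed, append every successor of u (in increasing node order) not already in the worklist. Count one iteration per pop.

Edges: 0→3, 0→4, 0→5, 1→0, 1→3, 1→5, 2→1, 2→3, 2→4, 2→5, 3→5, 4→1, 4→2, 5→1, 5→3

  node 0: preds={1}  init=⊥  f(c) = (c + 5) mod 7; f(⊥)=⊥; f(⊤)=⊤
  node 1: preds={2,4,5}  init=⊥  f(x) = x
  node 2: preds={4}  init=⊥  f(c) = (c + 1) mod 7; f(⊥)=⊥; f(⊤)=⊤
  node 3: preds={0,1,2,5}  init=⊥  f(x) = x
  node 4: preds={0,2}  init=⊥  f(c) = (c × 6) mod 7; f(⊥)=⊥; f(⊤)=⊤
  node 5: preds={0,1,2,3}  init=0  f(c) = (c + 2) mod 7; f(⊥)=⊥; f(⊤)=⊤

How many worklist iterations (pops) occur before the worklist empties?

23

Trace (23 dequeues):
  [1] u=0 | in ⊥ | out ⊥ | ==
  [2] u=1 | in 0 | out 0 | prev ⊥ | push {0}
  [3] u=2 | in ⊥ | out ⊥ | ==
  [4] u=3 | in 0 | out 0 | prev ⊥ | push {}
  [5] u=4 | in ⊥ | out ⊥ | ==
  [6] u=5 | in 0 | out ⊤ | prev 0 | push {1,3}
  [7] u=0 | in 0 | out 5 | prev ⊥ | push {4,5}
  [8] u=1 | in ⊤ | out ⊤ | prev 0 | push {0}
  [9] u=3 | in ⊤ | out ⊤ | prev 0 | push {}
  [10] u=4 | in 5 | out 2 | prev ⊥ | push {1,2}
  [11] u=5 | in ⊤ | out ⊤ | ==
  [12] u=0 | in ⊤ | out ⊤ | prev 5 | push {3,4,5}
  [13] u=1 | in ⊤ | out ⊤ | ==
  [14] u=2 | in 2 | out 3 | prev ⊥ | push {1}
  [15] u=3 | in ⊤ | out ⊤ | ==
  [16] u=4 | in ⊤ | out ⊤ | prev 2 | push {2}
  [17] u=5 | in ⊤ | out ⊤ | ==
  [18] u=1 | in ⊤ | out ⊤ | ==
  [19] u=2 | in ⊤ | out ⊤ | prev 3 | push {1,3,4,5}
  [20] u=1 | in ⊤ | out ⊤ | ==
  [21] u=3 | in ⊤ | out ⊤ | ==
  [22] u=4 | in ⊤ | out ⊤ | ==
  [23] u=5 | in ⊤ | out ⊤ | ==

Converged values:
  [0] ⊤
  [1] ⊤
  [2] ⊤
  [3] ⊤
  [4] ⊤
  [5] ⊤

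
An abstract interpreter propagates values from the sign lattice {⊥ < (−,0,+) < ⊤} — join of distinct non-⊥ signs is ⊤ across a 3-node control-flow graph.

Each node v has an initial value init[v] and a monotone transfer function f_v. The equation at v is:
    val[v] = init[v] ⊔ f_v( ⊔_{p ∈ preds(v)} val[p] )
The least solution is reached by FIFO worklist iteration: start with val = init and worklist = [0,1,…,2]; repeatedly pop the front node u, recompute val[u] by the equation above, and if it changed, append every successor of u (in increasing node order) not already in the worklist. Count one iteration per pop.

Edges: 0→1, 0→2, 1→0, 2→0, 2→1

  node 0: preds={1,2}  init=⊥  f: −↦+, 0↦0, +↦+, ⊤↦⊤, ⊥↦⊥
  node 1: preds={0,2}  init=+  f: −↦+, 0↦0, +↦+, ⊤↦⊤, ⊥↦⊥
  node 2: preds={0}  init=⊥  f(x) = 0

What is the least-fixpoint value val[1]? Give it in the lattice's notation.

Trace (7 dequeues):
  [1] u=0 | in + | out + | prev ⊥ | push {}
  [2] u=1 | in + | out + | ==
  [3] u=2 | in + | out 0 | prev ⊥ | push {0,1}
  [4] u=0 | in ⊤ | out ⊤ | prev + | push {2}
  [5] u=1 | in ⊤ | out ⊤ | prev + | push {0}
  [6] u=2 | in ⊤ | out 0 | ==
  [7] u=0 | in ⊤ | out ⊤ | ==

Converged values:
  [0] ⊤
  [1] ⊤
  [2] 0

⊤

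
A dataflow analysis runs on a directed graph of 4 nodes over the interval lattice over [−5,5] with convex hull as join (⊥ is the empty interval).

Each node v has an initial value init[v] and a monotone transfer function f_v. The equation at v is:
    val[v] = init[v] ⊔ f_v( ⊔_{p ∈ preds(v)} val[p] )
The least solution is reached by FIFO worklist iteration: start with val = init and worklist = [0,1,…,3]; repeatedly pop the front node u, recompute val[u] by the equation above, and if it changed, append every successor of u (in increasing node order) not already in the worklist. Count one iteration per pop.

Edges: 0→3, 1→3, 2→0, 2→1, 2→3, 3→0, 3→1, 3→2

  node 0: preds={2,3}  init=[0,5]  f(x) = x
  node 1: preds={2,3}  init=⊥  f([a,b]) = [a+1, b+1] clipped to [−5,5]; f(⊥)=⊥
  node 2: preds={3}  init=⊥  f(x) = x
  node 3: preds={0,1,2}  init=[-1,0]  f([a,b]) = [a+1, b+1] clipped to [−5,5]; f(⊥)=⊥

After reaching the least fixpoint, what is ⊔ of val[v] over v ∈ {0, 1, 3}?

Iteration log — 10 steps:
  step 1. node 0  ⊔preds=[-1,0]  new=[-1,5]  old=[0,5]  +wl: 
  step 2. node 1  ⊔preds=[-1,0]  new=[0,1]  old=⊥  +wl: 
  step 3. node 2  ⊔preds=[-1,0]  new=[-1,0]  old=⊥  +wl: 0,1
  step 4. node 3  ⊔preds=[-1,5]  new=[-1,5]  old=[-1,0]  +wl: 2
  step 5. node 0  ⊔preds=[-1,5]  new=[-1,5]  stable
  step 6. node 1  ⊔preds=[-1,5]  new=[0,5]  old=[0,1]  +wl: 3
  step 7. node 2  ⊔preds=[-1,5]  new=[-1,5]  old=[-1,0]  +wl: 0,1
  step 8. node 3  ⊔preds=[-1,5]  new=[-1,5]  stable
  step 9. node 0  ⊔preds=[-1,5]  new=[-1,5]  stable
  step 10. node 1  ⊔preds=[-1,5]  new=[0,5]  stable

Least fixpoint reached:
  node 0: [-1,5]
  node 1: [0,5]
  node 2: [-1,5]
  node 3: [-1,5]

[-1,5]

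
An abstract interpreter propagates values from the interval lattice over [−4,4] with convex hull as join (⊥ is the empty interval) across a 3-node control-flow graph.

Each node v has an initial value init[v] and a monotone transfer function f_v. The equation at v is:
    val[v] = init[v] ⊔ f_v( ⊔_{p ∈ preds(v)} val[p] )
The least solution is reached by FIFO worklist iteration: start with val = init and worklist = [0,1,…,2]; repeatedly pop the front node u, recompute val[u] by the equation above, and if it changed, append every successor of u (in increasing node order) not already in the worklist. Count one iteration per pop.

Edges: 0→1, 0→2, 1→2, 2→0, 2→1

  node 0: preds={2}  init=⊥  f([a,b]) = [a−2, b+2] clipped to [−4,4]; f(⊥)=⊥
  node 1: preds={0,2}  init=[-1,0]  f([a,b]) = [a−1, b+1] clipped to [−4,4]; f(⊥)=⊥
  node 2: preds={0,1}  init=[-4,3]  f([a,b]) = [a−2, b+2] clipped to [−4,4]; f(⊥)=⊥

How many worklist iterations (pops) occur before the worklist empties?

Trace (5 dequeues):
  [1] u=0 | in [-4,3] | out [-4,4] | prev ⊥ | push {}
  [2] u=1 | in [-4,4] | out [-4,4] | prev [-1,0] | push {}
  [3] u=2 | in [-4,4] | out [-4,4] | prev [-4,3] | push {0,1}
  [4] u=0 | in [-4,4] | out [-4,4] | ==
  [5] u=1 | in [-4,4] | out [-4,4] | ==

Converged values:
  [0] [-4,4]
  [1] [-4,4]
  [2] [-4,4]

5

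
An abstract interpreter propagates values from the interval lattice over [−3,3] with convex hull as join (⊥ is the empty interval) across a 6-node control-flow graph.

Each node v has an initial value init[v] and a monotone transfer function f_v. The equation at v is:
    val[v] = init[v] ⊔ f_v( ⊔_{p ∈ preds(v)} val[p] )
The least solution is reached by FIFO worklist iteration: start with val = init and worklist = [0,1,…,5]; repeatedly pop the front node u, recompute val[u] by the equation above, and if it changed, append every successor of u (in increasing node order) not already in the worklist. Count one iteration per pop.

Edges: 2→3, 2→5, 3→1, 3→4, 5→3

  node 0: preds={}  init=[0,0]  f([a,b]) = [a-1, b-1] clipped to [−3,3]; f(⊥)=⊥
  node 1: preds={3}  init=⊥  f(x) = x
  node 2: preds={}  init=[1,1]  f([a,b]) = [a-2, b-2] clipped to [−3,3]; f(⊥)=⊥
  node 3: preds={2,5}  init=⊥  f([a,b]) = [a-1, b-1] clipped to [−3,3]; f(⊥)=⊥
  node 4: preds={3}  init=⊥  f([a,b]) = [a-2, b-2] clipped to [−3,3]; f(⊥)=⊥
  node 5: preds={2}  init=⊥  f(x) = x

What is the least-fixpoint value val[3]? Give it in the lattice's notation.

Trace (8 dequeues):
  [1] u=0 | in ⊥ | out [0,0] | ==
  [2] u=1 | in ⊥ | out ⊥ | ==
  [3] u=2 | in ⊥ | out [1,1] | ==
  [4] u=3 | in [1,1] | out [0,0] | prev ⊥ | push {1}
  [5] u=4 | in [0,0] | out [-2,-2] | prev ⊥ | push {}
  [6] u=5 | in [1,1] | out [1,1] | prev ⊥ | push {3}
  [7] u=1 | in [0,0] | out [0,0] | prev ⊥ | push {}
  [8] u=3 | in [1,1] | out [0,0] | ==

Converged values:
  [0] [0,0]
  [1] [0,0]
  [2] [1,1]
  [3] [0,0]
  [4] [-2,-2]
  [5] [1,1]

[0,0]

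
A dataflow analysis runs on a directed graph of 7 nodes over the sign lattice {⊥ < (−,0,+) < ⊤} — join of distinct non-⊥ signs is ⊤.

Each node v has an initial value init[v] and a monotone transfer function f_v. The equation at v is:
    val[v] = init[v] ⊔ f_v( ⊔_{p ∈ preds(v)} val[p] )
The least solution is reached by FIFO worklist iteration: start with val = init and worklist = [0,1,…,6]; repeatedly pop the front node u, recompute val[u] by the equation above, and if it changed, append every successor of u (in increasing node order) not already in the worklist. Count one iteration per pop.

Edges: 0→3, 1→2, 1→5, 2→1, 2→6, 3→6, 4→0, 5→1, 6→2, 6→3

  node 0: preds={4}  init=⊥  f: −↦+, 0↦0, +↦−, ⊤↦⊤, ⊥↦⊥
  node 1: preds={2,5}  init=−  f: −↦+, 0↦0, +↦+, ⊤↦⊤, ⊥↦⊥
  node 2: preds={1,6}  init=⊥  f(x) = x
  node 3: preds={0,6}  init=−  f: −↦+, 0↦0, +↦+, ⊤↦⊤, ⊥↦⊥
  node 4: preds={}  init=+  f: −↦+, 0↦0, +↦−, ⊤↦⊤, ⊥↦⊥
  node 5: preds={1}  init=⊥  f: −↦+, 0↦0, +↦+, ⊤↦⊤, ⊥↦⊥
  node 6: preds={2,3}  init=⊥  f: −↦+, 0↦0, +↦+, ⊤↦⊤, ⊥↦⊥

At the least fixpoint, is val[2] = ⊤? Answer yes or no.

Iteration log — 13 steps:
  step 1. node 0  ⊔preds=+  new=−  old=⊥  +wl: 
  step 2. node 1  ⊔preds=⊥  new=−  stable
  step 3. node 2  ⊔preds=−  new=−  old=⊥  +wl: 1
  step 4. node 3  ⊔preds=−  new=⊤  old=−  +wl: 
  step 5. node 4  ⊔preds=⊥  new=+  stable
  step 6. node 5  ⊔preds=−  new=+  old=⊥  +wl: 
  step 7. node 6  ⊔preds=⊤  new=⊤  old=⊥  +wl: 2,3
  step 8. node 1  ⊔preds=⊤  new=⊤  old=−  +wl: 5
  step 9. node 2  ⊔preds=⊤  new=⊤  old=−  +wl: 1,6
  step 10. node 3  ⊔preds=⊤  new=⊤  stable
  step 11. node 5  ⊔preds=⊤  new=⊤  old=+  +wl: 
  step 12. node 1  ⊔preds=⊤  new=⊤  stable
  step 13. node 6  ⊔preds=⊤  new=⊤  stable

Least fixpoint reached:
  node 0: −
  node 1: ⊤
  node 2: ⊤
  node 3: ⊤
  node 4: +
  node 5: ⊤
  node 6: ⊤

yes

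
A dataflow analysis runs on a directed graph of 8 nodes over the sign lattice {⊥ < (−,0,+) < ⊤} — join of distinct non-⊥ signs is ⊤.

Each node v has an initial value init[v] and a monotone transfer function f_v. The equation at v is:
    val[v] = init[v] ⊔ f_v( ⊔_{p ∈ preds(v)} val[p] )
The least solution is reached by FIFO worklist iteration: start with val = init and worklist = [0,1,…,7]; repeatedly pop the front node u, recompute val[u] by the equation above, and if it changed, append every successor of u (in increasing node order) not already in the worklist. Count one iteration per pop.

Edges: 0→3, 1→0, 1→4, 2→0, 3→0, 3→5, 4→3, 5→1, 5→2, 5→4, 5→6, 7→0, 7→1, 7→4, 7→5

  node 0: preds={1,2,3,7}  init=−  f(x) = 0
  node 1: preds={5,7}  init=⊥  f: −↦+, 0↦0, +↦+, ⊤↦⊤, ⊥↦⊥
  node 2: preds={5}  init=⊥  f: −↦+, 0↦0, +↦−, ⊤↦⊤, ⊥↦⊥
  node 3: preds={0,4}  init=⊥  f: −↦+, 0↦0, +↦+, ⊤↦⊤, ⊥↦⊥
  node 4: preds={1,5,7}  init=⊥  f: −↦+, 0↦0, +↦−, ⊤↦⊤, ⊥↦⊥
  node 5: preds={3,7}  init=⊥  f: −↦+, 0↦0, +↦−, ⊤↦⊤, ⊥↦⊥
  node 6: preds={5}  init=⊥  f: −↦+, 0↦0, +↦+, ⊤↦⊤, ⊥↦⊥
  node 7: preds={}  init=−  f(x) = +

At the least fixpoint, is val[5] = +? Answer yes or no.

Trace (15 dequeues):
  [1] u=0 | in − | out ⊤ | prev − | push {}
  [2] u=1 | in − | out + | prev ⊥ | push {0}
  [3] u=2 | in ⊥ | out ⊥ | ==
  [4] u=3 | in ⊤ | out ⊤ | prev ⊥ | push {}
  [5] u=4 | in ⊤ | out ⊤ | prev ⊥ | push {3}
  [6] u=5 | in ⊤ | out ⊤ | prev ⊥ | push {1,2,4}
  [7] u=6 | in ⊤ | out ⊤ | prev ⊥ | push {}
  [8] u=7 | in ⊥ | out ⊤ | prev − | push {5}
  [9] u=0 | in ⊤ | out ⊤ | ==
  [10] u=3 | in ⊤ | out ⊤ | ==
  [11] u=1 | in ⊤ | out ⊤ | prev + | push {0}
  [12] u=2 | in ⊤ | out ⊤ | prev ⊥ | push {}
  [13] u=4 | in ⊤ | out ⊤ | ==
  [14] u=5 | in ⊤ | out ⊤ | ==
  [15] u=0 | in ⊤ | out ⊤ | ==

Converged values:
  [0] ⊤
  [1] ⊤
  [2] ⊤
  [3] ⊤
  [4] ⊤
  [5] ⊤
  [6] ⊤
  [7] ⊤

no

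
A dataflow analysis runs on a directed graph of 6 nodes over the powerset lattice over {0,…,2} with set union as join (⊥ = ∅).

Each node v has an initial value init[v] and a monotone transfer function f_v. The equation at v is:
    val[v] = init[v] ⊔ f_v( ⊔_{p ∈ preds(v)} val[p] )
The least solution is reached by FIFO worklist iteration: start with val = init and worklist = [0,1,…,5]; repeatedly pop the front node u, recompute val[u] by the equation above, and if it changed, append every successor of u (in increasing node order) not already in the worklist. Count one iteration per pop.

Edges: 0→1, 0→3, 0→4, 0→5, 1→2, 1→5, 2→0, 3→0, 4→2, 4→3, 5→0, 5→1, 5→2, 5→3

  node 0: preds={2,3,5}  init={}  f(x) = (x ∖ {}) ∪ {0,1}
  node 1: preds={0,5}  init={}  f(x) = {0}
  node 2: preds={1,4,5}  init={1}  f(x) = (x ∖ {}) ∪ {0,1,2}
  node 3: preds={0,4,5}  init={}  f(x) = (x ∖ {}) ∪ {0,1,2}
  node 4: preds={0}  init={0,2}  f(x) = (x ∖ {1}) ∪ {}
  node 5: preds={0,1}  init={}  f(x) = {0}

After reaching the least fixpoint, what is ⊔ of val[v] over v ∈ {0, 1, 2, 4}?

Iteration log — 12 steps:
  step 1. node 0  ⊔preds={1}  new={0,1}  old={}  +wl: 
  step 2. node 1  ⊔preds={0,1}  new={0}  old={}  +wl: 
  step 3. node 2  ⊔preds={0,2}  new={0,1,2}  old={1}  +wl: 0
  step 4. node 3  ⊔preds={0,1,2}  new={0,1,2}  old={}  +wl: 
  step 5. node 4  ⊔preds={0,1}  new={0,2}  stable
  step 6. node 5  ⊔preds={0,1}  new={0}  old={}  +wl: 1,2,3
  step 7. node 0  ⊔preds={0,1,2}  new={0,1,2}  old={0,1}  +wl: 4,5
  step 8. node 1  ⊔preds={0,1,2}  new={0}  stable
  step 9. node 2  ⊔preds={0,2}  new={0,1,2}  stable
  step 10. node 3  ⊔preds={0,1,2}  new={0,1,2}  stable
  step 11. node 4  ⊔preds={0,1,2}  new={0,2}  stable
  step 12. node 5  ⊔preds={0,1,2}  new={0}  stable

Least fixpoint reached:
  node 0: {0,1,2}
  node 1: {0}
  node 2: {0,1,2}
  node 3: {0,1,2}
  node 4: {0,2}
  node 5: {0}

{0,1,2}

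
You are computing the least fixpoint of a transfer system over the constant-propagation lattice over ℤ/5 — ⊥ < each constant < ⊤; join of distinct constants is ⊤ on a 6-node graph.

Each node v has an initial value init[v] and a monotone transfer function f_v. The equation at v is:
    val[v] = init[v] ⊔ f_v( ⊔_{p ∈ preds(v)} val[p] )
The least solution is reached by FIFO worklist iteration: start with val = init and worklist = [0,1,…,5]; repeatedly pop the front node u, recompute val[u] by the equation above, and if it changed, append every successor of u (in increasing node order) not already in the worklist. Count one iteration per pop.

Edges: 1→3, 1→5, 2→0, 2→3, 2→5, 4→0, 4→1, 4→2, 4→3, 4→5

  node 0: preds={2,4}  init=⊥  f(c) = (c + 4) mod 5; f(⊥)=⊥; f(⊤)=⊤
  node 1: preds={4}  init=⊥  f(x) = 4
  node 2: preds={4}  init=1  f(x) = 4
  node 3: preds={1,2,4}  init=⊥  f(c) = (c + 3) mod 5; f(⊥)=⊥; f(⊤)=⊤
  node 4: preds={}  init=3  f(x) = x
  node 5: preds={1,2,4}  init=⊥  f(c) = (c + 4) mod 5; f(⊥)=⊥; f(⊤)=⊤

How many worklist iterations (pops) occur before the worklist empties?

Worklist (7 pops):
  #1 pop 0: in=⊤ → ⊤ (was ⊥); enqueue []
  #2 pop 1: in=3 → 4 (was ⊥); enqueue []
  #3 pop 2: in=3 → ⊤ (was 1); enqueue [0]
  #4 pop 3: in=⊤ → ⊤ (was ⊥); enqueue []
  #5 pop 4: in=⊥ → 3 (no change)
  #6 pop 5: in=⊤ → ⊤ (was ⊥); enqueue []
  #7 pop 0: in=⊤ → ⊤ (no change)

Fixpoint:
  val[0] = ⊤
  val[1] = 4
  val[2] = ⊤
  val[3] = ⊤
  val[4] = 3
  val[5] = ⊤

7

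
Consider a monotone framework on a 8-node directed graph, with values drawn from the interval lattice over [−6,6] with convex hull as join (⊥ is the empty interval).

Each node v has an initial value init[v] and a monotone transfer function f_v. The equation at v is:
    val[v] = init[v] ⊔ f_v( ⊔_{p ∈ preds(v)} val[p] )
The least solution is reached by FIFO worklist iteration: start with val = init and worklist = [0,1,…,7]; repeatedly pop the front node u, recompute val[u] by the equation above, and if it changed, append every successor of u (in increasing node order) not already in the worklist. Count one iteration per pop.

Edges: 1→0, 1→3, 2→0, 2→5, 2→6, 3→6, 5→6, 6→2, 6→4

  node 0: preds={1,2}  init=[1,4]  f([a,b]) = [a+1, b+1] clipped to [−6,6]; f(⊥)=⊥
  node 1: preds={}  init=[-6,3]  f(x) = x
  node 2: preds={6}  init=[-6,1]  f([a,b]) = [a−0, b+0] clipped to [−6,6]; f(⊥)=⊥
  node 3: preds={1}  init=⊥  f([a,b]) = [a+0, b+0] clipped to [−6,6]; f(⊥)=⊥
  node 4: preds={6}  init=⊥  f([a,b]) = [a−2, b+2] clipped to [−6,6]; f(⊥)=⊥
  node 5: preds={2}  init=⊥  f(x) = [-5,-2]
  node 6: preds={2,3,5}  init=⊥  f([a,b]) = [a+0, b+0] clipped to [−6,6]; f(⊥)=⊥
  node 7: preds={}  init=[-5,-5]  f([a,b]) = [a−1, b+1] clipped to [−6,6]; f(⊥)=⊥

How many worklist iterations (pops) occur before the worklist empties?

Trace (13 dequeues):
  [1] u=0 | in [-6,3] | out [-5,4] | prev [1,4] | push {}
  [2] u=1 | in ⊥ | out [-6,3] | ==
  [3] u=2 | in ⊥ | out [-6,1] | ==
  [4] u=3 | in [-6,3] | out [-6,3] | prev ⊥ | push {}
  [5] u=4 | in ⊥ | out ⊥ | ==
  [6] u=5 | in [-6,1] | out [-5,-2] | prev ⊥ | push {}
  [7] u=6 | in [-6,3] | out [-6,3] | prev ⊥ | push {2,4}
  [8] u=7 | in ⊥ | out [-5,-5] | ==
  [9] u=2 | in [-6,3] | out [-6,3] | prev [-6,1] | push {0,5,6}
  [10] u=4 | in [-6,3] | out [-6,5] | prev ⊥ | push {}
  [11] u=0 | in [-6,3] | out [-5,4] | ==
  [12] u=5 | in [-6,3] | out [-5,-2] | ==
  [13] u=6 | in [-6,3] | out [-6,3] | ==

Converged values:
  [0] [-5,4]
  [1] [-6,3]
  [2] [-6,3]
  [3] [-6,3]
  [4] [-6,5]
  [5] [-5,-2]
  [6] [-6,3]
  [7] [-5,-5]

13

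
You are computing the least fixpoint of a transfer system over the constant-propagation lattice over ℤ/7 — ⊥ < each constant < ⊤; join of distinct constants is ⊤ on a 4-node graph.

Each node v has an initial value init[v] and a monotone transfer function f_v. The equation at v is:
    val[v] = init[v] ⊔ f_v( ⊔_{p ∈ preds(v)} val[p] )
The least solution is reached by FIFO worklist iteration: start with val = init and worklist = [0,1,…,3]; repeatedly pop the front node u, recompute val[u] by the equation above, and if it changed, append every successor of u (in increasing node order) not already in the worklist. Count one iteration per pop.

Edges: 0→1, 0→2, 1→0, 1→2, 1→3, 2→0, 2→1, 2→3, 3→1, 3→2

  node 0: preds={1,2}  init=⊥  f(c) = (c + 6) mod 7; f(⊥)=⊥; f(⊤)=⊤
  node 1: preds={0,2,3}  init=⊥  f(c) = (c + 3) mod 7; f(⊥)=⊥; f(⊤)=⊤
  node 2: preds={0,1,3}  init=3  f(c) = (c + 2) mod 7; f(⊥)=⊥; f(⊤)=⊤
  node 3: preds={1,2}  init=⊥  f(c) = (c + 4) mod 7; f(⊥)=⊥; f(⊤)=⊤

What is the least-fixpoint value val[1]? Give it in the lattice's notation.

⊤

Iteration log — 7 steps:
  step 1. node 0  ⊔preds=3  new=2  old=⊥  +wl: 
  step 2. node 1  ⊔preds=⊤  new=⊤  old=⊥  +wl: 0
  step 3. node 2  ⊔preds=⊤  new=⊤  old=3  +wl: 1
  step 4. node 3  ⊔preds=⊤  new=⊤  old=⊥  +wl: 2
  step 5. node 0  ⊔preds=⊤  new=⊤  old=2  +wl: 
  step 6. node 1  ⊔preds=⊤  new=⊤  stable
  step 7. node 2  ⊔preds=⊤  new=⊤  stable

Least fixpoint reached:
  node 0: ⊤
  node 1: ⊤
  node 2: ⊤
  node 3: ⊤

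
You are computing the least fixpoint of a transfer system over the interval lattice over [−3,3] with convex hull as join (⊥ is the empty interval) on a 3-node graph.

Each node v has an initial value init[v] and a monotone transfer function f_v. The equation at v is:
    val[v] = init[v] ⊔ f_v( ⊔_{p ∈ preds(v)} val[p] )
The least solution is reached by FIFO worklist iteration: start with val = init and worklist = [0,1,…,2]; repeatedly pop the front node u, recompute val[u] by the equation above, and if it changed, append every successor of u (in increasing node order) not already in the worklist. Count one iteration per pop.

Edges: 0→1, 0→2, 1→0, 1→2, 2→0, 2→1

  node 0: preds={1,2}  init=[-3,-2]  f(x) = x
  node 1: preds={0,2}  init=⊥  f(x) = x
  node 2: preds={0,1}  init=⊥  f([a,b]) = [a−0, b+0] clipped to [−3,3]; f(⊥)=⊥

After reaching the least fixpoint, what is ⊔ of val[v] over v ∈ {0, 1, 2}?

[-3,-2]

Trace (5 dequeues):
  [1] u=0 | in ⊥ | out [-3,-2] | ==
  [2] u=1 | in [-3,-2] | out [-3,-2] | prev ⊥ | push {0}
  [3] u=2 | in [-3,-2] | out [-3,-2] | prev ⊥ | push {1}
  [4] u=0 | in [-3,-2] | out [-3,-2] | ==
  [5] u=1 | in [-3,-2] | out [-3,-2] | ==

Converged values:
  [0] [-3,-2]
  [1] [-3,-2]
  [2] [-3,-2]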